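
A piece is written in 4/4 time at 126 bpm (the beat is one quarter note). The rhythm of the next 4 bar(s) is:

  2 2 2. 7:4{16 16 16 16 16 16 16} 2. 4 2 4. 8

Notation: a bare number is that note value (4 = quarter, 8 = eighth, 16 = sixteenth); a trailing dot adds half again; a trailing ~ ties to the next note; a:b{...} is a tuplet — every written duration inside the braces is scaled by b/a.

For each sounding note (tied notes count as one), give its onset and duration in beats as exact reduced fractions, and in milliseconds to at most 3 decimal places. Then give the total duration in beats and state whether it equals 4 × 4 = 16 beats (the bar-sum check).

1) 0.0ms=0b +952.381ms=2b
2) 952.381ms=2b +952.381ms=2b
3) 1904.762ms=4b +1428.571ms=3b
4) 3333.333ms=7b +68.027ms=1/7b
5) 3401.361ms=50/7b +68.027ms=1/7b
6) 3469.388ms=51/7b +68.027ms=1/7b
7) 3537.415ms=52/7b +68.027ms=1/7b
8) 3605.442ms=53/7b +68.027ms=1/7b
9) 3673.469ms=54/7b +68.027ms=1/7b
10) 3741.497ms=55/7b +68.027ms=1/7b
11) 3809.524ms=8b +1428.571ms=3b
12) 5238.095ms=11b +476.19ms=1b
13) 5714.286ms=12b +952.381ms=2b
14) 6666.667ms=14b +714.286ms=3/2b
15) 7380.952ms=31/2b +238.095ms=1/2b
Σ=16b of 16 (126bpm 4/4) — PASS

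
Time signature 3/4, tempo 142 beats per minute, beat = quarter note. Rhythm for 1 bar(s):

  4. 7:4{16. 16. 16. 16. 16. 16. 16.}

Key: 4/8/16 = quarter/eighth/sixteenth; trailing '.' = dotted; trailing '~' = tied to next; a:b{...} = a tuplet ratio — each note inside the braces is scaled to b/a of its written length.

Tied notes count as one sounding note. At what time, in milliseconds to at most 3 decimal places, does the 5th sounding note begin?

note 5 onset = 15/7b = 905.433ms

1. 0.0ms @ 0 + 633.803ms (3/2)
2. 633.803ms @ 3/2 + 90.543ms (3/14)
3. 724.346ms @ 12/7 + 90.543ms (3/14)
4. 814.889ms @ 27/14 + 90.543ms (3/14)
5. 905.433ms @ 15/7 + 90.543ms (3/14)
6. 995.976ms @ 33/14 + 90.543ms (3/14)
7. 1086.519ms @ 18/7 + 90.543ms (3/14)
8. 1177.062ms @ 39/14 + 90.543ms (3/14)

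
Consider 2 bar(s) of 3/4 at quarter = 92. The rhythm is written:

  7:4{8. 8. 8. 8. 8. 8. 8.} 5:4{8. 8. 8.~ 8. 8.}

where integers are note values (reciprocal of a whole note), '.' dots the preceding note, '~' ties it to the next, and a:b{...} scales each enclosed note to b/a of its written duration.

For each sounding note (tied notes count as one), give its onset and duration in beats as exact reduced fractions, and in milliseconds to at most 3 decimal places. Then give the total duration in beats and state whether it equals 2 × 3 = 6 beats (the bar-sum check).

1) 0.0ms=0b +279.503ms=3/7b
2) 279.503ms=3/7b +279.503ms=3/7b
3) 559.006ms=6/7b +279.503ms=3/7b
4) 838.509ms=9/7b +279.503ms=3/7b
5) 1118.012ms=12/7b +279.503ms=3/7b
6) 1397.516ms=15/7b +279.503ms=3/7b
7) 1677.019ms=18/7b +279.503ms=3/7b
8) 1956.522ms=3b +391.304ms=3/5b
9) 2347.826ms=18/5b +391.304ms=3/5b
10) 2739.13ms=21/5b +782.609ms=6/5b
11) 3521.739ms=27/5b +391.304ms=3/5b
Σ=6b of 6 (92bpm 3/4) — PASS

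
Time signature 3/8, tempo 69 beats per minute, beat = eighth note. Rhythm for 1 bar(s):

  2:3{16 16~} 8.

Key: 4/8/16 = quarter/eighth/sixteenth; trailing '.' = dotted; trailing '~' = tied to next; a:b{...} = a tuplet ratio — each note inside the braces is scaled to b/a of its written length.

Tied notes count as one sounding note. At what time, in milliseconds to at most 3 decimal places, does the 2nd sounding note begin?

1. 0.0ms @ 0 + 652.174ms (3/4)
2. 652.174ms @ 3/4 + 1956.522ms (9/4)

note 2 onset = 3/4b = 652.174ms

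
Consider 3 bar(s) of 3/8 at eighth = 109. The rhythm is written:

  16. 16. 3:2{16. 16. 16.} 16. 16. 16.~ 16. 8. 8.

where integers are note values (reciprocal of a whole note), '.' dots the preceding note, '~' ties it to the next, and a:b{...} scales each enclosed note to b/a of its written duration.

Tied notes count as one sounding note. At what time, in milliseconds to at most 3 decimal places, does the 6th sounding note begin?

1. 0.0ms @ 0 + 412.844ms (3/4)
2. 412.844ms @ 3/4 + 412.844ms (3/4)
3. 825.688ms @ 3/2 + 275.229ms (1/2)
4. 1100.917ms @ 2 + 275.229ms (1/2)
5. 1376.147ms @ 5/2 + 275.229ms (1/2)
6. 1651.376ms @ 3 + 412.844ms (3/4)
7. 2064.22ms @ 15/4 + 412.844ms (3/4)
8. 2477.064ms @ 9/2 + 825.688ms (3/2)
9. 3302.752ms @ 6 + 825.688ms (3/2)
10. 4128.44ms @ 15/2 + 825.688ms (3/2)

note 6 onset = 3b = 1651.376ms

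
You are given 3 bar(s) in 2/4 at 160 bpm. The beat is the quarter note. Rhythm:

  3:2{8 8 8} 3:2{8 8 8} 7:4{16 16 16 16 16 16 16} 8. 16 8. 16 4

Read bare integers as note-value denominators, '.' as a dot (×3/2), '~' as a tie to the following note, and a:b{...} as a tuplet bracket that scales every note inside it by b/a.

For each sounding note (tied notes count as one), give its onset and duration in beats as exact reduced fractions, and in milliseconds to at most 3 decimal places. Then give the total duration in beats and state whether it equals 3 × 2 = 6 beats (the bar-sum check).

1) 0.0ms=0b +125.0ms=1/3b
2) 125.0ms=1/3b +125.0ms=1/3b
3) 250.0ms=2/3b +125.0ms=1/3b
4) 375.0ms=1b +125.0ms=1/3b
5) 500.0ms=4/3b +125.0ms=1/3b
6) 625.0ms=5/3b +125.0ms=1/3b
7) 750.0ms=2b +53.571ms=1/7b
8) 803.571ms=15/7b +53.571ms=1/7b
9) 857.143ms=16/7b +53.571ms=1/7b
10) 910.714ms=17/7b +53.571ms=1/7b
11) 964.286ms=18/7b +53.571ms=1/7b
12) 1017.857ms=19/7b +53.571ms=1/7b
13) 1071.429ms=20/7b +53.571ms=1/7b
14) 1125.0ms=3b +281.25ms=3/4b
15) 1406.25ms=15/4b +93.75ms=1/4b
16) 1500.0ms=4b +281.25ms=3/4b
17) 1781.25ms=19/4b +93.75ms=1/4b
18) 1875.0ms=5b +375.0ms=1b
Σ=6b of 6 (160bpm 2/4) — PASS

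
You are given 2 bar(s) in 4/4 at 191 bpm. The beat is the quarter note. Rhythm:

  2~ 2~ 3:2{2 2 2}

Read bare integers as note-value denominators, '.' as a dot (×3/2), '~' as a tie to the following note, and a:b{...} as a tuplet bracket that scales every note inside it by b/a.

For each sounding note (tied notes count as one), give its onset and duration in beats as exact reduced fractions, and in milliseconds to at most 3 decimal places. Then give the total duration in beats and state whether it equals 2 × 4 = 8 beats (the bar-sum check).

1) 0.0ms=0b +1675.393ms=16/3b
2) 1675.393ms=16/3b +418.848ms=4/3b
3) 2094.241ms=20/3b +418.848ms=4/3b
Σ=8b of 8 (191bpm 4/4) — PASS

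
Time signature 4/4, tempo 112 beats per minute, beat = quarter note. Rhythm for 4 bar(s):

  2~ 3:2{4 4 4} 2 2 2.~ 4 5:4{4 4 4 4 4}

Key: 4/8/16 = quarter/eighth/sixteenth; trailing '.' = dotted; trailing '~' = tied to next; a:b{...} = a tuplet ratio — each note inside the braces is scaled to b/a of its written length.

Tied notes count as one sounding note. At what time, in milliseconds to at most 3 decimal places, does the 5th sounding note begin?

1. 0.0ms @ 0 + 1428.571ms (8/3)
2. 1428.571ms @ 8/3 + 357.143ms (2/3)
3. 1785.714ms @ 10/3 + 357.143ms (2/3)
4. 2142.857ms @ 4 + 1071.429ms (2)
5. 3214.286ms @ 6 + 1071.429ms (2)
6. 4285.714ms @ 8 + 2142.857ms (4)
7. 6428.571ms @ 12 + 428.571ms (4/5)
8. 6857.143ms @ 64/5 + 428.571ms (4/5)
9. 7285.714ms @ 68/5 + 428.571ms (4/5)
10. 7714.286ms @ 72/5 + 428.571ms (4/5)
11. 8142.857ms @ 76/5 + 428.571ms (4/5)

note 5 onset = 6b = 3214.286ms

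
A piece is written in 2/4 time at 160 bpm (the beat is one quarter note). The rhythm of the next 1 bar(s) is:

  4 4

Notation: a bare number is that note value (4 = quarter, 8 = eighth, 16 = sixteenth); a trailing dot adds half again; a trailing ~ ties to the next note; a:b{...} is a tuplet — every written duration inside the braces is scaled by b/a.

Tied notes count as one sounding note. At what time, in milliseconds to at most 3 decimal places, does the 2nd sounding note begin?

note 2 onset = 1b = 375.0ms

1. 0.0ms @ 0 + 375.0ms (1)
2. 375.0ms @ 1 + 375.0ms (1)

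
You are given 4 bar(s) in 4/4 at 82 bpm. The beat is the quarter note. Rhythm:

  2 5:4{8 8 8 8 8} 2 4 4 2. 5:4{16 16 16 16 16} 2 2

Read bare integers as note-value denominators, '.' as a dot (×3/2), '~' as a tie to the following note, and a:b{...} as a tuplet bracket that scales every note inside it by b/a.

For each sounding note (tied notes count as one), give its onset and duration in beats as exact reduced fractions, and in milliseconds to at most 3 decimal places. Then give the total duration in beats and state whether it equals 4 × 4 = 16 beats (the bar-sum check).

1) 0.0ms=0b +1463.415ms=2b
2) 1463.415ms=2b +292.683ms=2/5b
3) 1756.098ms=12/5b +292.683ms=2/5b
4) 2048.78ms=14/5b +292.683ms=2/5b
5) 2341.463ms=16/5b +292.683ms=2/5b
6) 2634.146ms=18/5b +292.683ms=2/5b
7) 2926.829ms=4b +1463.415ms=2b
8) 4390.244ms=6b +731.707ms=1b
9) 5121.951ms=7b +731.707ms=1b
10) 5853.659ms=8b +2195.122ms=3b
11) 8048.78ms=11b +146.341ms=1/5b
12) 8195.122ms=56/5b +146.341ms=1/5b
13) 8341.463ms=57/5b +146.341ms=1/5b
14) 8487.805ms=58/5b +146.341ms=1/5b
15) 8634.146ms=59/5b +146.341ms=1/5b
16) 8780.488ms=12b +1463.415ms=2b
17) 10243.902ms=14b +1463.415ms=2b
Σ=16b of 16 (82bpm 4/4) — PASS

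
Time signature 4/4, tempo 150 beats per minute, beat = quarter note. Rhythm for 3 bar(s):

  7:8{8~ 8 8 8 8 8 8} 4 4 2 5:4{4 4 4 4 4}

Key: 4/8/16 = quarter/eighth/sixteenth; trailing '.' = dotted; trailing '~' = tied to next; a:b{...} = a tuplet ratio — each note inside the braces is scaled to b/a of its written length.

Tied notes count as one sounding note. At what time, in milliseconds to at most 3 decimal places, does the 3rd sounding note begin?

1. 0.0ms @ 0 + 457.143ms (8/7)
2. 457.143ms @ 8/7 + 228.571ms (4/7)
3. 685.714ms @ 12/7 + 228.571ms (4/7)
4. 914.286ms @ 16/7 + 228.571ms (4/7)
5. 1142.857ms @ 20/7 + 228.571ms (4/7)
6. 1371.429ms @ 24/7 + 228.571ms (4/7)
7. 1600.0ms @ 4 + 400.0ms (1)
8. 2000.0ms @ 5 + 400.0ms (1)
9. 2400.0ms @ 6 + 800.0ms (2)
10. 3200.0ms @ 8 + 320.0ms (4/5)
11. 3520.0ms @ 44/5 + 320.0ms (4/5)
12. 3840.0ms @ 48/5 + 320.0ms (4/5)
13. 4160.0ms @ 52/5 + 320.0ms (4/5)
14. 4480.0ms @ 56/5 + 320.0ms (4/5)

note 3 onset = 12/7b = 685.714ms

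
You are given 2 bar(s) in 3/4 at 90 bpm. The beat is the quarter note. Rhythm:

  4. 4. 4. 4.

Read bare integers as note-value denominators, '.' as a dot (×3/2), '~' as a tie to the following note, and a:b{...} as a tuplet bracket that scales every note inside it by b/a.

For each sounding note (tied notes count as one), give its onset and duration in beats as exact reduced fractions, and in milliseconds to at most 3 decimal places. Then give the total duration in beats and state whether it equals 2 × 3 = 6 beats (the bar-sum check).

1) 0.0ms=0b +1000.0ms=3/2b
2) 1000.0ms=3/2b +1000.0ms=3/2b
3) 2000.0ms=3b +1000.0ms=3/2b
4) 3000.0ms=9/2b +1000.0ms=3/2b
Σ=6b of 6 (90bpm 3/4) — PASS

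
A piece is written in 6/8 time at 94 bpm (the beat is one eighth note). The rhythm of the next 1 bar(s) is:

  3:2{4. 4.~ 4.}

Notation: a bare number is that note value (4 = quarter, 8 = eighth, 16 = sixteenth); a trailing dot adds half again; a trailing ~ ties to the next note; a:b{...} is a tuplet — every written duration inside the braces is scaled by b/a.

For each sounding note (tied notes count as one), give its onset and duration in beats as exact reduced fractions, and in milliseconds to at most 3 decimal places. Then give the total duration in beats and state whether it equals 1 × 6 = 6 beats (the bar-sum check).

1) 0.0ms=0b +1276.596ms=2b
2) 1276.596ms=2b +2553.191ms=4b
Σ=6b of 6 (94bpm 6/8) — PASS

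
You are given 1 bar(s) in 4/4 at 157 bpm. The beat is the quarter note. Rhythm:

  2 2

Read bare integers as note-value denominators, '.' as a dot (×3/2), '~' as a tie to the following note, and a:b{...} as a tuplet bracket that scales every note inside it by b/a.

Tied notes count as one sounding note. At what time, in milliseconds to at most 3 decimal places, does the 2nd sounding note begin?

note 2 onset = 2b = 764.331ms

1. 0.0ms @ 0 + 764.331ms (2)
2. 764.331ms @ 2 + 764.331ms (2)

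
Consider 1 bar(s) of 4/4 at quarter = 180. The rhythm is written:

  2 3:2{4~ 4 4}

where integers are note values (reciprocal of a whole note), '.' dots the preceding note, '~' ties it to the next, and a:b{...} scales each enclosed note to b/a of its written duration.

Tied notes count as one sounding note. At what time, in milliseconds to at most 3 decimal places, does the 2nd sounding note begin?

note 2 onset = 2b = 666.667ms

1. 0.0ms @ 0 + 666.667ms (2)
2. 666.667ms @ 2 + 444.444ms (4/3)
3. 1111.111ms @ 10/3 + 222.222ms (2/3)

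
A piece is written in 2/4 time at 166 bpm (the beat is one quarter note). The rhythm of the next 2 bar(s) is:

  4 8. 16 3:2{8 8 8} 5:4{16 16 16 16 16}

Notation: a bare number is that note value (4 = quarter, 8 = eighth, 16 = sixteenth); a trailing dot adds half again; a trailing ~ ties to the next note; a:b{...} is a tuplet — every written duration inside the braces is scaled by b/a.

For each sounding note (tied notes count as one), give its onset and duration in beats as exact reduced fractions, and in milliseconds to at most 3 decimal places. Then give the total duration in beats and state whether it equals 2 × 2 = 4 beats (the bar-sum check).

1) 0.0ms=0b +361.446ms=1b
2) 361.446ms=1b +271.084ms=3/4b
3) 632.53ms=7/4b +90.361ms=1/4b
4) 722.892ms=2b +120.482ms=1/3b
5) 843.373ms=7/3b +120.482ms=1/3b
6) 963.855ms=8/3b +120.482ms=1/3b
7) 1084.337ms=3b +72.289ms=1/5b
8) 1156.627ms=16/5b +72.289ms=1/5b
9) 1228.916ms=17/5b +72.289ms=1/5b
10) 1301.205ms=18/5b +72.289ms=1/5b
11) 1373.494ms=19/5b +72.289ms=1/5b
Σ=4b of 4 (166bpm 2/4) — PASS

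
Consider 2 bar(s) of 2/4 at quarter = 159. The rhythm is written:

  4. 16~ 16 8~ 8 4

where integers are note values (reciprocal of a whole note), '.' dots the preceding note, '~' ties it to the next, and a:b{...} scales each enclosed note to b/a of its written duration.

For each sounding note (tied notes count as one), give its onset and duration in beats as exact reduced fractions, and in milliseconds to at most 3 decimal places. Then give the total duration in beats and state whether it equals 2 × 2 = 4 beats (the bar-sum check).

1) 0.0ms=0b +566.038ms=3/2b
2) 566.038ms=3/2b +188.679ms=1/2b
3) 754.717ms=2b +377.358ms=1b
4) 1132.075ms=3b +377.358ms=1b
Σ=4b of 4 (159bpm 2/4) — PASS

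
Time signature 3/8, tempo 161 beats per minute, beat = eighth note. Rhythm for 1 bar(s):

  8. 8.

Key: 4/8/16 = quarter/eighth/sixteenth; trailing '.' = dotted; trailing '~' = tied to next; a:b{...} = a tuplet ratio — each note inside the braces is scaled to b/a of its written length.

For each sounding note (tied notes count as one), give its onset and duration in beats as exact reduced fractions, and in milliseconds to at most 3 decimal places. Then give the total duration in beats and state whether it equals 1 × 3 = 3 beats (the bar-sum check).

1) 0.0ms=0b +559.006ms=3/2b
2) 559.006ms=3/2b +559.006ms=3/2b
Σ=3b of 3 (161bpm 3/8) — PASS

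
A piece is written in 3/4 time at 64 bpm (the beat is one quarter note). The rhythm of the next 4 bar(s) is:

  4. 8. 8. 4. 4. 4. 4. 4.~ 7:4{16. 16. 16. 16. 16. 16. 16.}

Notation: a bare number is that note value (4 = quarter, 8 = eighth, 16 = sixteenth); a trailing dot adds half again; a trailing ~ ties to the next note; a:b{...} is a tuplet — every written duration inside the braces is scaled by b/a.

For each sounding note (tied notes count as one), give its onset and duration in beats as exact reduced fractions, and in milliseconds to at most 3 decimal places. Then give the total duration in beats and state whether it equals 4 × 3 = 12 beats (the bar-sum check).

1) 0.0ms=0b +1406.25ms=3/2b
2) 1406.25ms=3/2b +703.125ms=3/4b
3) 2109.375ms=9/4b +703.125ms=3/4b
4) 2812.5ms=3b +1406.25ms=3/2b
5) 4218.75ms=9/2b +1406.25ms=3/2b
6) 5625.0ms=6b +1406.25ms=3/2b
7) 7031.25ms=15/2b +1406.25ms=3/2b
8) 8437.5ms=9b +1607.143ms=12/7b
9) 10044.643ms=75/7b +200.893ms=3/14b
10) 10245.536ms=153/14b +200.893ms=3/14b
11) 10446.429ms=78/7b +200.893ms=3/14b
12) 10647.321ms=159/14b +200.893ms=3/14b
13) 10848.214ms=81/7b +200.893ms=3/14b
14) 11049.107ms=165/14b +200.893ms=3/14b
Σ=12b of 12 (64bpm 3/4) — PASS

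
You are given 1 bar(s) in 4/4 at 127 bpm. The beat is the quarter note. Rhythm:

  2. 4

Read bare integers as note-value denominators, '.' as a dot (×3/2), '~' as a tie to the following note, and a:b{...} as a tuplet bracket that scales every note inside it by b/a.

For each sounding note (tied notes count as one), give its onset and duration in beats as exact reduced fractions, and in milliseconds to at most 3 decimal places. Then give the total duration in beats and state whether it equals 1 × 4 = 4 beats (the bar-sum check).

1) 0.0ms=0b +1417.323ms=3b
2) 1417.323ms=3b +472.441ms=1b
Σ=4b of 4 (127bpm 4/4) — PASS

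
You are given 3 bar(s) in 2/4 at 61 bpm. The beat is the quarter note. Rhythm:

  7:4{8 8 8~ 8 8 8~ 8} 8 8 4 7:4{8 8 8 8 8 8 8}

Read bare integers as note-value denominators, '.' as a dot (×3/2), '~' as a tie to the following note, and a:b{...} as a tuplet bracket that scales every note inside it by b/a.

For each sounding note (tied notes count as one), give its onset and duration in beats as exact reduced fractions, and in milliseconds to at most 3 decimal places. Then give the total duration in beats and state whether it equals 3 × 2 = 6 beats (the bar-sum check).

1) 0.0ms=0b +281.03ms=2/7b
2) 281.03ms=2/7b +281.03ms=2/7b
3) 562.061ms=4/7b +562.061ms=4/7b
4) 1124.122ms=8/7b +281.03ms=2/7b
5) 1405.152ms=10/7b +562.061ms=4/7b
6) 1967.213ms=2b +491.803ms=1/2b
7) 2459.016ms=5/2b +491.803ms=1/2b
8) 2950.82ms=3b +983.607ms=1b
9) 3934.426ms=4b +281.03ms=2/7b
10) 4215.457ms=30/7b +281.03ms=2/7b
11) 4496.487ms=32/7b +281.03ms=2/7b
12) 4777.518ms=34/7b +281.03ms=2/7b
13) 5058.548ms=36/7b +281.03ms=2/7b
14) 5339.578ms=38/7b +281.03ms=2/7b
15) 5620.609ms=40/7b +281.03ms=2/7b
Σ=6b of 6 (61bpm 2/4) — PASS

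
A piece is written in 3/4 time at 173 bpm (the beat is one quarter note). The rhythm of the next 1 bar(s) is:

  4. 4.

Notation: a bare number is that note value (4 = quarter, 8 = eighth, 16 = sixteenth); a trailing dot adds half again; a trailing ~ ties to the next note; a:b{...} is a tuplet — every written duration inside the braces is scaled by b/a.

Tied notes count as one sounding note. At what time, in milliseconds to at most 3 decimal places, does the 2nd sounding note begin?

note 2 onset = 3/2b = 520.231ms

1. 0.0ms @ 0 + 520.231ms (3/2)
2. 520.231ms @ 3/2 + 520.231ms (3/2)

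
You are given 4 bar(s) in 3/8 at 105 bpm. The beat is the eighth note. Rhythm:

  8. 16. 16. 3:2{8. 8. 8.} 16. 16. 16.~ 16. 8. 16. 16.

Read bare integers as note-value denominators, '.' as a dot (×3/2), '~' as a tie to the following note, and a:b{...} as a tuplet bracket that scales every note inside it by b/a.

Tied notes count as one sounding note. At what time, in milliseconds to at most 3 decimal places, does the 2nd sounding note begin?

1. 0.0ms @ 0 + 857.143ms (3/2)
2. 857.143ms @ 3/2 + 428.571ms (3/4)
3. 1285.714ms @ 9/4 + 428.571ms (3/4)
4. 1714.286ms @ 3 + 571.429ms (1)
5. 2285.714ms @ 4 + 571.429ms (1)
6. 2857.143ms @ 5 + 571.429ms (1)
7. 3428.571ms @ 6 + 428.571ms (3/4)
8. 3857.143ms @ 27/4 + 428.571ms (3/4)
9. 4285.714ms @ 15/2 + 857.143ms (3/2)
10. 5142.857ms @ 9 + 857.143ms (3/2)
11. 6000.0ms @ 21/2 + 428.571ms (3/4)
12. 6428.571ms @ 45/4 + 428.571ms (3/4)

note 2 onset = 3/2b = 857.143ms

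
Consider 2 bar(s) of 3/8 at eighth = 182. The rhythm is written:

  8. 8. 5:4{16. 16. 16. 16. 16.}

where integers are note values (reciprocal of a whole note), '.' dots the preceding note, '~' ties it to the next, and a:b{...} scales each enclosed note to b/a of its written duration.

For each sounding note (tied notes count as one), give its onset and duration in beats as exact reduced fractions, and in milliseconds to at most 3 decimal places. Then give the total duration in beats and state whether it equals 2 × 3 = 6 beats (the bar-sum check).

1) 0.0ms=0b +494.505ms=3/2b
2) 494.505ms=3/2b +494.505ms=3/2b
3) 989.011ms=3b +197.802ms=3/5b
4) 1186.813ms=18/5b +197.802ms=3/5b
5) 1384.615ms=21/5b +197.802ms=3/5b
6) 1582.418ms=24/5b +197.802ms=3/5b
7) 1780.22ms=27/5b +197.802ms=3/5b
Σ=6b of 6 (182bpm 3/8) — PASS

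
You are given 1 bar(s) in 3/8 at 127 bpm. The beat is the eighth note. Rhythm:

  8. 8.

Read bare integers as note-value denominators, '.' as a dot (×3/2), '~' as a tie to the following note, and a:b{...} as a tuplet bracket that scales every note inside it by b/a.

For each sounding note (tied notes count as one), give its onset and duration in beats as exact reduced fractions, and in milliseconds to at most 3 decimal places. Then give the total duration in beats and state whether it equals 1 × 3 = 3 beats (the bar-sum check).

1) 0.0ms=0b +708.661ms=3/2b
2) 708.661ms=3/2b +708.661ms=3/2b
Σ=3b of 3 (127bpm 3/8) — PASS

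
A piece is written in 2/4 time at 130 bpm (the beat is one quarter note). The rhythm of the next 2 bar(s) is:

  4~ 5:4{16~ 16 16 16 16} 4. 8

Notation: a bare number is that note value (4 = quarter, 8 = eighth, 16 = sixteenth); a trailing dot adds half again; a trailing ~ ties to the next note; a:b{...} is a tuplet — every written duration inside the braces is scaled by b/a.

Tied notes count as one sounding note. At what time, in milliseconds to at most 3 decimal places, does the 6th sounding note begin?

1. 0.0ms @ 0 + 646.154ms (7/5)
2. 646.154ms @ 7/5 + 92.308ms (1/5)
3. 738.462ms @ 8/5 + 92.308ms (1/5)
4. 830.769ms @ 9/5 + 92.308ms (1/5)
5. 923.077ms @ 2 + 692.308ms (3/2)
6. 1615.385ms @ 7/2 + 230.769ms (1/2)

note 6 onset = 7/2b = 1615.385ms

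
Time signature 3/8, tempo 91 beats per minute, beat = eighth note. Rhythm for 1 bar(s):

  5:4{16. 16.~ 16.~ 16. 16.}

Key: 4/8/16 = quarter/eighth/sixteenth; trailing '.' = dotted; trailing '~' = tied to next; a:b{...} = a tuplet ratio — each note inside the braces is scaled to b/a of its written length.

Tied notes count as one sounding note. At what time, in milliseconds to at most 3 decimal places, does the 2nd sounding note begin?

1. 0.0ms @ 0 + 395.604ms (3/5)
2. 395.604ms @ 3/5 + 1186.813ms (9/5)
3. 1582.418ms @ 12/5 + 395.604ms (3/5)

note 2 onset = 3/5b = 395.604ms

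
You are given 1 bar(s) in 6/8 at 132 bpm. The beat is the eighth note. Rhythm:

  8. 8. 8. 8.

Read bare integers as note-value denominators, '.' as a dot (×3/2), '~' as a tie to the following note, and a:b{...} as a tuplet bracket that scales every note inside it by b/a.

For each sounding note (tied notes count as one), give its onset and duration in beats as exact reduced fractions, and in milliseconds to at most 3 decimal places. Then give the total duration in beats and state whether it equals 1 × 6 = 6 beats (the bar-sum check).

1) 0.0ms=0b +681.818ms=3/2b
2) 681.818ms=3/2b +681.818ms=3/2b
3) 1363.636ms=3b +681.818ms=3/2b
4) 2045.455ms=9/2b +681.818ms=3/2b
Σ=6b of 6 (132bpm 6/8) — PASS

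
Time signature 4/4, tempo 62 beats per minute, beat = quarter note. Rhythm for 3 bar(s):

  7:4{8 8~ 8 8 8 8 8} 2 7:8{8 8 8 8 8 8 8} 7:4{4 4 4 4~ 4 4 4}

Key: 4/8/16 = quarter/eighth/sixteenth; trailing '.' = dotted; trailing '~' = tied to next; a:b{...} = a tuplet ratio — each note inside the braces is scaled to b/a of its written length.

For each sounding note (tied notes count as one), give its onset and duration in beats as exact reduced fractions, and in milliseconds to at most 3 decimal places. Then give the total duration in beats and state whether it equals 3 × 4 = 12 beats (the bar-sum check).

1) 0.0ms=0b +276.498ms=2/7b
2) 276.498ms=2/7b +552.995ms=4/7b
3) 829.493ms=6/7b +276.498ms=2/7b
4) 1105.991ms=8/7b +276.498ms=2/7b
5) 1382.488ms=10/7b +276.498ms=2/7b
6) 1658.986ms=12/7b +276.498ms=2/7b
7) 1935.484ms=2b +1935.484ms=2b
8) 3870.968ms=4b +552.995ms=4/7b
9) 4423.963ms=32/7b +552.995ms=4/7b
10) 4976.959ms=36/7b +552.995ms=4/7b
11) 5529.954ms=40/7b +552.995ms=4/7b
12) 6082.949ms=44/7b +552.995ms=4/7b
13) 6635.945ms=48/7b +552.995ms=4/7b
14) 7188.94ms=52/7b +552.995ms=4/7b
15) 7741.935ms=8b +552.995ms=4/7b
16) 8294.931ms=60/7b +552.995ms=4/7b
17) 8847.926ms=64/7b +552.995ms=4/7b
18) 9400.922ms=68/7b +1105.991ms=8/7b
19) 10506.912ms=76/7b +552.995ms=4/7b
20) 11059.908ms=80/7b +552.995ms=4/7b
Σ=12b of 12 (62bpm 4/4) — PASS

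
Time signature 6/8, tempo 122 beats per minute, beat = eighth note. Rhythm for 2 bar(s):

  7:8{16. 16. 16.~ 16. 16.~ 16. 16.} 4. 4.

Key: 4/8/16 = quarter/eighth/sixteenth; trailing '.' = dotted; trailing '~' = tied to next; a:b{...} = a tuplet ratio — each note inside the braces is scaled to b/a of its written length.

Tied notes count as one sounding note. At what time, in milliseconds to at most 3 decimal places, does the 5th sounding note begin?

1. 0.0ms @ 0 + 421.546ms (6/7)
2. 421.546ms @ 6/7 + 421.546ms (6/7)
3. 843.091ms @ 12/7 + 843.091ms (12/7)
4. 1686.183ms @ 24/7 + 843.091ms (12/7)
5. 2529.274ms @ 36/7 + 421.546ms (6/7)
6. 2950.82ms @ 6 + 1475.41ms (3)
7. 4426.23ms @ 9 + 1475.41ms (3)

note 5 onset = 36/7b = 2529.274ms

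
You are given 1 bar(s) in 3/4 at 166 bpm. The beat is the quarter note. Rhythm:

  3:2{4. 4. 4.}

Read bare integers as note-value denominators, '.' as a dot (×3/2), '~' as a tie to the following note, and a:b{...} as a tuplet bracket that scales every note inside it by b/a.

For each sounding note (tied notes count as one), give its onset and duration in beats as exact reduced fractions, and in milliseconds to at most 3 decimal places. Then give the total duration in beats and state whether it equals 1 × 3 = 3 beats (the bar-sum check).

1) 0.0ms=0b +361.446ms=1b
2) 361.446ms=1b +361.446ms=1b
3) 722.892ms=2b +361.446ms=1b
Σ=3b of 3 (166bpm 3/4) — PASS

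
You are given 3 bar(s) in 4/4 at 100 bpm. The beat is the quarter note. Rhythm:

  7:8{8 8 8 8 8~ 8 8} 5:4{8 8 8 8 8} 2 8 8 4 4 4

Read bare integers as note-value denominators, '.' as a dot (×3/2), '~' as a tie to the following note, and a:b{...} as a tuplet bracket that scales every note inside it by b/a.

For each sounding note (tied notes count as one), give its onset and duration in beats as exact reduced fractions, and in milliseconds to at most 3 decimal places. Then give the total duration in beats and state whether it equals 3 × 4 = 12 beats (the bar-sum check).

1) 0.0ms=0b +342.857ms=4/7b
2) 342.857ms=4/7b +342.857ms=4/7b
3) 685.714ms=8/7b +342.857ms=4/7b
4) 1028.571ms=12/7b +342.857ms=4/7b
5) 1371.429ms=16/7b +685.714ms=8/7b
6) 2057.143ms=24/7b +342.857ms=4/7b
7) 2400.0ms=4b +240.0ms=2/5b
8) 2640.0ms=22/5b +240.0ms=2/5b
9) 2880.0ms=24/5b +240.0ms=2/5b
10) 3120.0ms=26/5b +240.0ms=2/5b
11) 3360.0ms=28/5b +240.0ms=2/5b
12) 3600.0ms=6b +1200.0ms=2b
13) 4800.0ms=8b +300.0ms=1/2b
14) 5100.0ms=17/2b +300.0ms=1/2b
15) 5400.0ms=9b +600.0ms=1b
16) 6000.0ms=10b +600.0ms=1b
17) 6600.0ms=11b +600.0ms=1b
Σ=12b of 12 (100bpm 4/4) — PASS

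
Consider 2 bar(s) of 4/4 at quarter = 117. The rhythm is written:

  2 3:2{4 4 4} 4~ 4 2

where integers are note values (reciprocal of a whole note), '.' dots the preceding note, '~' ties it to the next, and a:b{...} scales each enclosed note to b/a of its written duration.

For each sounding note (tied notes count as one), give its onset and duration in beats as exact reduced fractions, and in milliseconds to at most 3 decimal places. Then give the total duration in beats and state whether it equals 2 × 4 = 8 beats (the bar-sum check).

1) 0.0ms=0b +1025.641ms=2b
2) 1025.641ms=2b +341.88ms=2/3b
3) 1367.521ms=8/3b +341.88ms=2/3b
4) 1709.402ms=10/3b +341.88ms=2/3b
5) 2051.282ms=4b +1025.641ms=2b
6) 3076.923ms=6b +1025.641ms=2b
Σ=8b of 8 (117bpm 4/4) — PASS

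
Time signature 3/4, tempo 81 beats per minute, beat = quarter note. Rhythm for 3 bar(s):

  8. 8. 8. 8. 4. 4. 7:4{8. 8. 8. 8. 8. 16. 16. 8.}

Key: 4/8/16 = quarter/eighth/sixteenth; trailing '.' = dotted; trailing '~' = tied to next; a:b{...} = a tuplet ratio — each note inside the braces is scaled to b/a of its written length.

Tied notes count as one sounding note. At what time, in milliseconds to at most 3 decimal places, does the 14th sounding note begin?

note 14 onset = 60/7b = 6349.206ms

1. 0.0ms @ 0 + 555.556ms (3/4)
2. 555.556ms @ 3/4 + 555.556ms (3/4)
3. 1111.111ms @ 3/2 + 555.556ms (3/4)
4. 1666.667ms @ 9/4 + 555.556ms (3/4)
5. 2222.222ms @ 3 + 1111.111ms (3/2)
6. 3333.333ms @ 9/2 + 1111.111ms (3/2)
7. 4444.444ms @ 6 + 317.46ms (3/7)
8. 4761.905ms @ 45/7 + 317.46ms (3/7)
9. 5079.365ms @ 48/7 + 317.46ms (3/7)
10. 5396.825ms @ 51/7 + 317.46ms (3/7)
11. 5714.286ms @ 54/7 + 317.46ms (3/7)
12. 6031.746ms @ 57/7 + 158.73ms (3/14)
13. 6190.476ms @ 117/14 + 158.73ms (3/14)
14. 6349.206ms @ 60/7 + 317.46ms (3/7)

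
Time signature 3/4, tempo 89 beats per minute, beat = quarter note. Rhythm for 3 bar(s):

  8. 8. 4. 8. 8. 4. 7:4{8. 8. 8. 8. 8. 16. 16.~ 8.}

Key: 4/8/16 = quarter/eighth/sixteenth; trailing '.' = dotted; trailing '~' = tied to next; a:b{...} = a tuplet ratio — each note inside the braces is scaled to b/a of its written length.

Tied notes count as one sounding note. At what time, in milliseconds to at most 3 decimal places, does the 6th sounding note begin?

1. 0.0ms @ 0 + 505.618ms (3/4)
2. 505.618ms @ 3/4 + 505.618ms (3/4)
3. 1011.236ms @ 3/2 + 1011.236ms (3/2)
4. 2022.472ms @ 3 + 505.618ms (3/4)
5. 2528.09ms @ 15/4 + 505.618ms (3/4)
6. 3033.708ms @ 9/2 + 1011.236ms (3/2)
7. 4044.944ms @ 6 + 288.925ms (3/7)
8. 4333.868ms @ 45/7 + 288.925ms (3/7)
9. 4622.793ms @ 48/7 + 288.925ms (3/7)
10. 4911.717ms @ 51/7 + 288.925ms (3/7)
11. 5200.642ms @ 54/7 + 288.925ms (3/7)
12. 5489.567ms @ 57/7 + 144.462ms (3/14)
13. 5634.029ms @ 117/14 + 433.387ms (9/14)

note 6 onset = 9/2b = 3033.708ms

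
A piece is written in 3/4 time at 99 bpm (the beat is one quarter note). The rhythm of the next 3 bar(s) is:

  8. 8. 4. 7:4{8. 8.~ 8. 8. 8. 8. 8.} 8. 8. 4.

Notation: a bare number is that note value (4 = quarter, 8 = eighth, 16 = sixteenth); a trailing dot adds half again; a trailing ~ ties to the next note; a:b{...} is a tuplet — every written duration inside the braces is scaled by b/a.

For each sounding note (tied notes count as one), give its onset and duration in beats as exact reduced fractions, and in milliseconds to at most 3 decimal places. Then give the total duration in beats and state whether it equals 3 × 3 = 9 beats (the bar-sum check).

1) 0.0ms=0b +454.545ms=3/4b
2) 454.545ms=3/4b +454.545ms=3/4b
3) 909.091ms=3/2b +909.091ms=3/2b
4) 1818.182ms=3b +259.74ms=3/7b
5) 2077.922ms=24/7b +519.481ms=6/7b
6) 2597.403ms=30/7b +259.74ms=3/7b
7) 2857.143ms=33/7b +259.74ms=3/7b
8) 3116.883ms=36/7b +259.74ms=3/7b
9) 3376.623ms=39/7b +259.74ms=3/7b
10) 3636.364ms=6b +454.545ms=3/4b
11) 4090.909ms=27/4b +454.545ms=3/4b
12) 4545.455ms=15/2b +909.091ms=3/2b
Σ=9b of 9 (99bpm 3/4) — PASS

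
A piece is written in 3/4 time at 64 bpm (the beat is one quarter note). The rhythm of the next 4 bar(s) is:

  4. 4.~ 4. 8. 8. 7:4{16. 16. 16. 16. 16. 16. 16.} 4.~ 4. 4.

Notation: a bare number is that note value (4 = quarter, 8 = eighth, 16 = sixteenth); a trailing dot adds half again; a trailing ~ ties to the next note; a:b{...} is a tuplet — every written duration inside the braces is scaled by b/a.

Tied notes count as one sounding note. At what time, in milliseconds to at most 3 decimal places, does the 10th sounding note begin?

note 10 onset = 99/14b = 6629.464ms

1. 0.0ms @ 0 + 1406.25ms (3/2)
2. 1406.25ms @ 3/2 + 2812.5ms (3)
3. 4218.75ms @ 9/2 + 703.125ms (3/4)
4. 4921.875ms @ 21/4 + 703.125ms (3/4)
5. 5625.0ms @ 6 + 200.893ms (3/14)
6. 5825.893ms @ 87/14 + 200.893ms (3/14)
7. 6026.786ms @ 45/7 + 200.893ms (3/14)
8. 6227.679ms @ 93/14 + 200.893ms (3/14)
9. 6428.571ms @ 48/7 + 200.893ms (3/14)
10. 6629.464ms @ 99/14 + 200.893ms (3/14)
11. 6830.357ms @ 51/7 + 200.893ms (3/14)
12. 7031.25ms @ 15/2 + 2812.5ms (3)
13. 9843.75ms @ 21/2 + 1406.25ms (3/2)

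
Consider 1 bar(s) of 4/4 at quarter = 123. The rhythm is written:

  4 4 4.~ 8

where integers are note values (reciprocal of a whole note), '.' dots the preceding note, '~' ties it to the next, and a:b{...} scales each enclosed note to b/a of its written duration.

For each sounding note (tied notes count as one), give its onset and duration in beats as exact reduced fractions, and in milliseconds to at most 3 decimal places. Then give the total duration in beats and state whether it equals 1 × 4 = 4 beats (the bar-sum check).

1) 0.0ms=0b +487.805ms=1b
2) 487.805ms=1b +487.805ms=1b
3) 975.61ms=2b +975.61ms=2b
Σ=4b of 4 (123bpm 4/4) — PASS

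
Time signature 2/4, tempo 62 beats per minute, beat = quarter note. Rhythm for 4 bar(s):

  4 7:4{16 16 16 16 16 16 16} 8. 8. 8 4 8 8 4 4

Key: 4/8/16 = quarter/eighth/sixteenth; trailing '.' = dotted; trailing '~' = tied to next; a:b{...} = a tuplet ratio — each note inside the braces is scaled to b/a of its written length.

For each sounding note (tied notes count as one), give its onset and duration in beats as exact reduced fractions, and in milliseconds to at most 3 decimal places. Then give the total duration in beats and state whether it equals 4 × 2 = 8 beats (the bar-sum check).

1) 0.0ms=0b +967.742ms=1b
2) 967.742ms=1b +138.249ms=1/7b
3) 1105.991ms=8/7b +138.249ms=1/7b
4) 1244.24ms=9/7b +138.249ms=1/7b
5) 1382.488ms=10/7b +138.249ms=1/7b
6) 1520.737ms=11/7b +138.249ms=1/7b
7) 1658.986ms=12/7b +138.249ms=1/7b
8) 1797.235ms=13/7b +138.249ms=1/7b
9) 1935.484ms=2b +725.806ms=3/4b
10) 2661.29ms=11/4b +725.806ms=3/4b
11) 3387.097ms=7/2b +483.871ms=1/2b
12) 3870.968ms=4b +967.742ms=1b
13) 4838.71ms=5b +483.871ms=1/2b
14) 5322.581ms=11/2b +483.871ms=1/2b
15) 5806.452ms=6b +967.742ms=1b
16) 6774.194ms=7b +967.742ms=1b
Σ=8b of 8 (62bpm 2/4) — PASS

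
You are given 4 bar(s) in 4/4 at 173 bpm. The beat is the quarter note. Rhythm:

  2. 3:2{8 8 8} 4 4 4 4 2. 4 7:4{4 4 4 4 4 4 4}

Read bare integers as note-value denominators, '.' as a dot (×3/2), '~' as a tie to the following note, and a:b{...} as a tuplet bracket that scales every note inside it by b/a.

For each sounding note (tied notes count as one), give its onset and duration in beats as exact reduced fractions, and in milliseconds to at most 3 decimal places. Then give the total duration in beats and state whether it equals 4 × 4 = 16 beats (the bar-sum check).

1) 0.0ms=0b +1040.462ms=3b
2) 1040.462ms=3b +115.607ms=1/3b
3) 1156.069ms=10/3b +115.607ms=1/3b
4) 1271.676ms=11/3b +115.607ms=1/3b
5) 1387.283ms=4b +346.821ms=1b
6) 1734.104ms=5b +346.821ms=1b
7) 2080.925ms=6b +346.821ms=1b
8) 2427.746ms=7b +346.821ms=1b
9) 2774.566ms=8b +1040.462ms=3b
10) 3815.029ms=11b +346.821ms=1b
11) 4161.85ms=12b +198.183ms=4/7b
12) 4360.033ms=88/7b +198.183ms=4/7b
13) 4558.216ms=92/7b +198.183ms=4/7b
14) 4756.4ms=96/7b +198.183ms=4/7b
15) 4954.583ms=100/7b +198.183ms=4/7b
16) 5152.766ms=104/7b +198.183ms=4/7b
17) 5350.95ms=108/7b +198.183ms=4/7b
Σ=16b of 16 (173bpm 4/4) — PASS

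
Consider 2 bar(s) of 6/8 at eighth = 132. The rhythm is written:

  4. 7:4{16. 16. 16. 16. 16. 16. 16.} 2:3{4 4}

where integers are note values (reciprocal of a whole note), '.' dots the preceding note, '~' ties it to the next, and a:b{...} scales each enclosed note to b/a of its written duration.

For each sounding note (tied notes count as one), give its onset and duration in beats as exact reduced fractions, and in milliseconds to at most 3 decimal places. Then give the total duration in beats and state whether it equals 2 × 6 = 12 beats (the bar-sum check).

1) 0.0ms=0b +1363.636ms=3b
2) 1363.636ms=3b +194.805ms=3/7b
3) 1558.442ms=24/7b +194.805ms=3/7b
4) 1753.247ms=27/7b +194.805ms=3/7b
5) 1948.052ms=30/7b +194.805ms=3/7b
6) 2142.857ms=33/7b +194.805ms=3/7b
7) 2337.662ms=36/7b +194.805ms=3/7b
8) 2532.468ms=39/7b +194.805ms=3/7b
9) 2727.273ms=6b +1363.636ms=3b
10) 4090.909ms=9b +1363.636ms=3b
Σ=12b of 12 (132bpm 6/8) — PASS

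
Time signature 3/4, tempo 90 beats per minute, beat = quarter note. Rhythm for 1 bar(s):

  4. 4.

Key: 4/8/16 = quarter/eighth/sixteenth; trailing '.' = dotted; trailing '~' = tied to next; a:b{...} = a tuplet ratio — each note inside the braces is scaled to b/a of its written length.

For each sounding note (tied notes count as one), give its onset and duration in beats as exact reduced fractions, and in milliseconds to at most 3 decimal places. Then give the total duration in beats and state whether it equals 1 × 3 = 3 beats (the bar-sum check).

1) 0.0ms=0b +1000.0ms=3/2b
2) 1000.0ms=3/2b +1000.0ms=3/2b
Σ=3b of 3 (90bpm 3/4) — PASS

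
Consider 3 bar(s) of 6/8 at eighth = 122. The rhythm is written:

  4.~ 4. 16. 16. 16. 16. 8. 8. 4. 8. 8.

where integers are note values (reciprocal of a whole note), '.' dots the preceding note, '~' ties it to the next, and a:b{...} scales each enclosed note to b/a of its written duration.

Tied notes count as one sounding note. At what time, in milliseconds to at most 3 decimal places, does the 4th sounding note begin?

1. 0.0ms @ 0 + 2950.82ms (6)
2. 2950.82ms @ 6 + 368.852ms (3/4)
3. 3319.672ms @ 27/4 + 368.852ms (3/4)
4. 3688.525ms @ 15/2 + 368.852ms (3/4)
5. 4057.377ms @ 33/4 + 368.852ms (3/4)
6. 4426.23ms @ 9 + 737.705ms (3/2)
7. 5163.934ms @ 21/2 + 737.705ms (3/2)
8. 5901.639ms @ 12 + 1475.41ms (3)
9. 7377.049ms @ 15 + 737.705ms (3/2)
10. 8114.754ms @ 33/2 + 737.705ms (3/2)

note 4 onset = 15/2b = 3688.525ms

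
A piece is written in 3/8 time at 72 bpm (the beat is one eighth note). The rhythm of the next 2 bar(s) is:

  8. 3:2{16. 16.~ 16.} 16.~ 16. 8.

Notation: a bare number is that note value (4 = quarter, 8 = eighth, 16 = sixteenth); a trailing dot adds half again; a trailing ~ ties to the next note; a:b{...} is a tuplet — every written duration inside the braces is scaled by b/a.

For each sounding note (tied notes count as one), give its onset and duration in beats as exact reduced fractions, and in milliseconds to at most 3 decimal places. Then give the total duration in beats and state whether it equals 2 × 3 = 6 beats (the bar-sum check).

1) 0.0ms=0b +1250.0ms=3/2b
2) 1250.0ms=3/2b +416.667ms=1/2b
3) 1666.667ms=2b +833.333ms=1b
4) 2500.0ms=3b +1250.0ms=3/2b
5) 3750.0ms=9/2b +1250.0ms=3/2b
Σ=6b of 6 (72bpm 3/8) — PASS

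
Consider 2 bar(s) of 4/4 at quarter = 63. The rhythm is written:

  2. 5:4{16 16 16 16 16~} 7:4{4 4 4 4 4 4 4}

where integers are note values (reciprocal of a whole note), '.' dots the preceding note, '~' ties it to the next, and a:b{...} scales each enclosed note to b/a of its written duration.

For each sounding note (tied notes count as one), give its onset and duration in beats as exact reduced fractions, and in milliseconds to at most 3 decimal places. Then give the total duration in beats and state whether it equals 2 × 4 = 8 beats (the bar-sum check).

1) 0.0ms=0b +2857.143ms=3b
2) 2857.143ms=3b +190.476ms=1/5b
3) 3047.619ms=16/5b +190.476ms=1/5b
4) 3238.095ms=17/5b +190.476ms=1/5b
5) 3428.571ms=18/5b +190.476ms=1/5b
6) 3619.048ms=19/5b +734.694ms=27/35b
7) 4353.741ms=32/7b +544.218ms=4/7b
8) 4897.959ms=36/7b +544.218ms=4/7b
9) 5442.177ms=40/7b +544.218ms=4/7b
10) 5986.395ms=44/7b +544.218ms=4/7b
11) 6530.612ms=48/7b +544.218ms=4/7b
12) 7074.83ms=52/7b +544.218ms=4/7b
Σ=8b of 8 (63bpm 4/4) — PASS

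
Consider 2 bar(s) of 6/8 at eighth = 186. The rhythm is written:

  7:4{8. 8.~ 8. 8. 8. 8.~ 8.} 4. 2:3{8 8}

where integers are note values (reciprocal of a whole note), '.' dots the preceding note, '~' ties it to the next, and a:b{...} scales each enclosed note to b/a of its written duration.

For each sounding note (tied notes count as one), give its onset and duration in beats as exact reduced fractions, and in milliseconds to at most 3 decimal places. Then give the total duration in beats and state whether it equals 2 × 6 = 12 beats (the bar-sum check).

1) 0.0ms=0b +276.498ms=6/7b
2) 276.498ms=6/7b +552.995ms=12/7b
3) 829.493ms=18/7b +276.498ms=6/7b
4) 1105.991ms=24/7b +276.498ms=6/7b
5) 1382.488ms=30/7b +552.995ms=12/7b
6) 1935.484ms=6b +967.742ms=3b
7) 2903.226ms=9b +483.871ms=3/2b
8) 3387.097ms=21/2b +483.871ms=3/2b
Σ=12b of 12 (186bpm 6/8) — PASS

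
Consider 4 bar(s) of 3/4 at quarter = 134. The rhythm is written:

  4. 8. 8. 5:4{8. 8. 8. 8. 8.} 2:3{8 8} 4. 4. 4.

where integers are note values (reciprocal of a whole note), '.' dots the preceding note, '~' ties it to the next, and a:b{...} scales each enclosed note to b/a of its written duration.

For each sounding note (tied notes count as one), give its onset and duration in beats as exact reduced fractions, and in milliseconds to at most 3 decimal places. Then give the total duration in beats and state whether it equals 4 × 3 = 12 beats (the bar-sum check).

1) 0.0ms=0b +671.642ms=3/2b
2) 671.642ms=3/2b +335.821ms=3/4b
3) 1007.463ms=9/4b +335.821ms=3/4b
4) 1343.284ms=3b +268.657ms=3/5b
5) 1611.94ms=18/5b +268.657ms=3/5b
6) 1880.597ms=21/5b +268.657ms=3/5b
7) 2149.254ms=24/5b +268.657ms=3/5b
8) 2417.91ms=27/5b +268.657ms=3/5b
9) 2686.567ms=6b +335.821ms=3/4b
10) 3022.388ms=27/4b +335.821ms=3/4b
11) 3358.209ms=15/2b +671.642ms=3/2b
12) 4029.851ms=9b +671.642ms=3/2b
13) 4701.493ms=21/2b +671.642ms=3/2b
Σ=12b of 12 (134bpm 3/4) — PASS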